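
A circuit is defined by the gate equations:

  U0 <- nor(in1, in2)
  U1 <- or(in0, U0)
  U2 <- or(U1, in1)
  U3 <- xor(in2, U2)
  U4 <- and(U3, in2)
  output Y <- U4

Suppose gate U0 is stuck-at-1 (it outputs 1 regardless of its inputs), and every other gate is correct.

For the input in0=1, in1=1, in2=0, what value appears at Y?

Propagate with U0 forced: U0=1 [stuck-at-1], U1=1, U2=1, U3=1, U4=0.
So Y = 0. (Same as the fault-free value — the fault is masked on this input.)

0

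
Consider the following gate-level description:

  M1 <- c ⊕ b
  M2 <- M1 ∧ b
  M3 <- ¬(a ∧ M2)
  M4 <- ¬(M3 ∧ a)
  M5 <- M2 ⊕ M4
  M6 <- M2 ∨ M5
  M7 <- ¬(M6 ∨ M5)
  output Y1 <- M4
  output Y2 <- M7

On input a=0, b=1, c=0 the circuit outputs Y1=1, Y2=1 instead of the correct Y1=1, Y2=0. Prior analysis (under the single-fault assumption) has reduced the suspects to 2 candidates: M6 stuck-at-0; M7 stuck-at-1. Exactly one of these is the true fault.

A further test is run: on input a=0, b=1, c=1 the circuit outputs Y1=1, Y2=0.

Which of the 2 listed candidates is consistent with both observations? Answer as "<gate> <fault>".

Evaluate each candidate on input a=0, b=1, c=1:
  M6 stuck-at-0: M1=0, M2=0, M3=1, M4=1, M5=1, M6=0 [stuck-at-0], M7=0 → Y1=1, Y2=0 — matches
  M7 stuck-at-1: M1=0, M2=0, M3=1, M4=1, M5=1, M6=1, M7=1 [stuck-at-1] → Y1=1, Y2=1 — eliminated
Only M6 stuck-at-0 reproduces the observed Y1=1, Y2=0.

M6 stuck-at-0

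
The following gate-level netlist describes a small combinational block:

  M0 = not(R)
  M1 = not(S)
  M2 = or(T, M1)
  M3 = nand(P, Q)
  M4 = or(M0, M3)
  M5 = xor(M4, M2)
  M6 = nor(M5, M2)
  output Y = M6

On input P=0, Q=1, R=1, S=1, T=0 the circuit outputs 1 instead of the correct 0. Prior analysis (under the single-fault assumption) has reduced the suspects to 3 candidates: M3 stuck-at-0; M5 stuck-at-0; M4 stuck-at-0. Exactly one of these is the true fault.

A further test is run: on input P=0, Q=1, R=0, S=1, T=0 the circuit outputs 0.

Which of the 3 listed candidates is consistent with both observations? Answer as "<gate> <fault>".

M3 stuck-at-0

Evaluate each candidate on input P=0, Q=1, R=0, S=1, T=0:
  M3 stuck-at-0: M0=1, M1=0, M2=0, M3=0 [stuck-at-0], M4=1, M5=1, M6=0 → 0 — matches
  M5 stuck-at-0: M0=1, M1=0, M2=0, M3=1, M4=1, M5=0 [stuck-at-0], M6=1 → 1 — eliminated
  M4 stuck-at-0: M0=1, M1=0, M2=0, M3=1, M4=0 [stuck-at-0], M5=0, M6=1 → 1 — eliminated
Only M3 stuck-at-0 reproduces the observed 0.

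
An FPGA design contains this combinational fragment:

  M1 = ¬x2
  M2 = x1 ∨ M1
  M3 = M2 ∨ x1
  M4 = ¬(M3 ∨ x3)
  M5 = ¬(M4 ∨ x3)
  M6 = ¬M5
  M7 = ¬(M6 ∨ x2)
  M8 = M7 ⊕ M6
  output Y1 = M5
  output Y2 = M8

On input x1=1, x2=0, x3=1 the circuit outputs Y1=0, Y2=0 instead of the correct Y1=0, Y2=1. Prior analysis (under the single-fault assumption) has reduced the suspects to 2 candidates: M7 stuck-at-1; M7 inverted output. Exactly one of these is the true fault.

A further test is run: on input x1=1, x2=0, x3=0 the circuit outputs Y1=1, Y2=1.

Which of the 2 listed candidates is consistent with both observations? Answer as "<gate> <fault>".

Evaluate each candidate on input x1=1, x2=0, x3=0:
  M7 stuck-at-1: M1=1, M2=1, M3=1, M4=0, M5=1, M6=0, M7=1 [stuck-at-1], M8=1 → Y1=1, Y2=1 — matches
  M7 inverted output: M1=1, M2=1, M3=1, M4=0, M5=1, M6=0, M7=0 [inverted output], M8=0 → Y1=1, Y2=0 — eliminated
Only M7 stuck-at-1 reproduces the observed Y1=1, Y2=1.

M7 stuck-at-1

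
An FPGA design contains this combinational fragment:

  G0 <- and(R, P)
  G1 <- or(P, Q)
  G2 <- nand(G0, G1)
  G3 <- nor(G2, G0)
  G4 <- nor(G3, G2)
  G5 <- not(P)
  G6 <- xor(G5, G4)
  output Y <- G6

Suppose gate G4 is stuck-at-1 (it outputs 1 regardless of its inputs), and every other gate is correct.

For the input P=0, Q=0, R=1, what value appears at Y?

0

Propagate with G4 forced: G0=0, G1=0, G2=1, G3=0, G4=1 [stuck-at-1], G5=1, G6=0.
So Y = 0. (Without the fault it would be 1.)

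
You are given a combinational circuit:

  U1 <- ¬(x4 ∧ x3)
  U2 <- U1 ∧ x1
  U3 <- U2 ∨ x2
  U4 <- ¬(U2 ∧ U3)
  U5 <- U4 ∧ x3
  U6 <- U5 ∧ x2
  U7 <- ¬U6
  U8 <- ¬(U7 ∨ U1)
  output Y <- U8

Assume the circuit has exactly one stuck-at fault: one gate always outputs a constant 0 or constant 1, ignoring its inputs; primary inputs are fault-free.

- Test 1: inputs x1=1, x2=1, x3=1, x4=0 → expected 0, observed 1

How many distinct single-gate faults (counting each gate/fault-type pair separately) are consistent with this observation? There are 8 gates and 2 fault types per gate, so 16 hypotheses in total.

2

Fault-free: U1=1, U2=1, U3=1, U4=0, U5=0, U6=0, U7=1, U8=0 → 0. Observed 1.
  U1: stuck-at-0 ✓; others ✗
  U2: none of the 2 fault types match ✗
  U3: none of the 2 fault types match ✗
  U4: none of the 2 fault types match ✗
  U5: none of the 2 fault types match ✗
  U6: none of the 2 fault types match ✗
  U7: none of the 2 fault types match ✗
  U8: stuck-at-1 ✓; others ✗
Consistent faults: {U1 stuck-at-0, U8 stuck-at-1} — 2 in all.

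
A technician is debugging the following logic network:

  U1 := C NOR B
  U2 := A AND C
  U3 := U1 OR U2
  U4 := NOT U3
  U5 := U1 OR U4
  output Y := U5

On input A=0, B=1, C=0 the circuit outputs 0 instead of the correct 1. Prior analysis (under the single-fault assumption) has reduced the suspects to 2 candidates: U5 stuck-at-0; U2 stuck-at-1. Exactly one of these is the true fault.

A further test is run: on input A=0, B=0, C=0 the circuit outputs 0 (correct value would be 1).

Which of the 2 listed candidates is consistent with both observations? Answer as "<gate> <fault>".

U5 stuck-at-0

Evaluate each candidate on input A=0, B=0, C=0:
  U5 stuck-at-0: U1=1, U2=0, U3=1, U4=0, U5=0 [stuck-at-0] → 0 — matches
  U2 stuck-at-1: U1=1, U2=1 [stuck-at-1], U3=1, U4=0, U5=1 → 1 — eliminated
Only U5 stuck-at-0 reproduces the observed 0.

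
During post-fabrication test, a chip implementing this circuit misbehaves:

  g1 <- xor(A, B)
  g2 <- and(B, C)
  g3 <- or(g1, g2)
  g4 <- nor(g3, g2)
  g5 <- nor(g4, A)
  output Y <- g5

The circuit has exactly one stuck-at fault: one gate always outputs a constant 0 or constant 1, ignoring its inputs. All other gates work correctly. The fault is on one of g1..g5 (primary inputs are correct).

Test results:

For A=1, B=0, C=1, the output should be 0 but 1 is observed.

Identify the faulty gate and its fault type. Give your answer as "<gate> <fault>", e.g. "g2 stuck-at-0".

Fault-free values for test 1 (A=1, B=0, C=1): g1=1, g2=0, g3=1, g4=0, g5=0, giving Y=0. Observed 1.
Test 1: faults giving observed 1 are {g5 stuck-at-1}.
Only g5 stuck-at-1 is consistent with every test.

g5 stuck-at-1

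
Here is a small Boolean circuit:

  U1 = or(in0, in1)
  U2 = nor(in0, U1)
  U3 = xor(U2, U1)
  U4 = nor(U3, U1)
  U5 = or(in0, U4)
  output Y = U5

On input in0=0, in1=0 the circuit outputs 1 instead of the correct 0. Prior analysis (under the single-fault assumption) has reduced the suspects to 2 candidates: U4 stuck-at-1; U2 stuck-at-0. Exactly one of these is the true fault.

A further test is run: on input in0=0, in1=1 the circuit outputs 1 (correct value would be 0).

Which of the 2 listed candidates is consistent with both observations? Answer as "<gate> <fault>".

U4 stuck-at-1

Evaluate each candidate on input in0=0, in1=1:
  U4 stuck-at-1: U1=1, U2=0, U3=1, U4=1 [stuck-at-1], U5=1 → 1 — matches
  U2 stuck-at-0: U1=1, U2=0 [stuck-at-0], U3=1, U4=0, U5=0 → 0 — eliminated
Only U4 stuck-at-1 reproduces the observed 1.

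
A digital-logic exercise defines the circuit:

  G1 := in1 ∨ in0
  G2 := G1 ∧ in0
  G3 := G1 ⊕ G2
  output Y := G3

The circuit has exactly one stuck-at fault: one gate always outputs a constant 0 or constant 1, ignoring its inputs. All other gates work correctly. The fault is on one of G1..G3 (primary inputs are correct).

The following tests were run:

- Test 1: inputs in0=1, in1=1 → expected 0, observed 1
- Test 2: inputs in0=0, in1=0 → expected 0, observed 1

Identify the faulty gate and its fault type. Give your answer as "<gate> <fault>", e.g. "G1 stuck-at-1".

G3 stuck-at-1

Fault-free values for test 1 (in0=1, in1=1): G1=1, G2=1, G3=0, giving Y=0. Observed 1.
Test 1: faults giving observed 1 are {G2 stuck-at-0, G3 stuck-at-1}.
Test 2 (in0=0, in1=0): fault-free G1=0, G2=0, G3=0 → 0; observed 1. Eliminates G2 stuck-at-0.
Only G3 stuck-at-1 is consistent with every test.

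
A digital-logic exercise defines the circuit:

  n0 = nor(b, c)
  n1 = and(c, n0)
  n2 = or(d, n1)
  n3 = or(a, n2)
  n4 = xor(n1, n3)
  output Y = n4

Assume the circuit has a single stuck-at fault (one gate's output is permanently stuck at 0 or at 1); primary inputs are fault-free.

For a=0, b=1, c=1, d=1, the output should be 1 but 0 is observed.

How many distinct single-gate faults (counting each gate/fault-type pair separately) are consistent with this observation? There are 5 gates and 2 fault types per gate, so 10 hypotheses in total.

5

Fault-free: n0=0, n1=0, n2=1, n3=1, n4=1 → 1. Observed 0.
  n0 stuck-at-0: output 1 ✗
  n0 stuck-at-1: output 0 ✓
  n1 stuck-at-0: output 1 ✗
  n1 stuck-at-1: output 0 ✓
  n2 stuck-at-0: output 0 ✓
  n2 stuck-at-1: output 1 ✗
  n3 stuck-at-0: output 0 ✓
  n3 stuck-at-1: output 1 ✗
  n4 stuck-at-0: output 0 ✓
  n4 stuck-at-1: output 1 ✗
Consistent faults: {n0 stuck-at-1, n1 stuck-at-1, n2 stuck-at-0, n3 stuck-at-0, n4 stuck-at-0} — 5 in all.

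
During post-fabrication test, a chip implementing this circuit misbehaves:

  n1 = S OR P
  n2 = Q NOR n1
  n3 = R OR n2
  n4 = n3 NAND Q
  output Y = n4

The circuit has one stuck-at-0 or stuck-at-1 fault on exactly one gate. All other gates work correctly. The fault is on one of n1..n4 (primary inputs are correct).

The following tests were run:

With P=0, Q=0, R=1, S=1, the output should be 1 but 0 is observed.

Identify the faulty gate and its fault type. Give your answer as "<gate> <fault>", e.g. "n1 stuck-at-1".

Fault-free values for test 1 (P=0, Q=0, R=1, S=1): n1=1, n2=0, n3=1, n4=1, giving Y=1. Observed 0.
Test 1: faults giving observed 0 are {n4 stuck-at-0}.
Only n4 stuck-at-0 is consistent with every test.

n4 stuck-at-0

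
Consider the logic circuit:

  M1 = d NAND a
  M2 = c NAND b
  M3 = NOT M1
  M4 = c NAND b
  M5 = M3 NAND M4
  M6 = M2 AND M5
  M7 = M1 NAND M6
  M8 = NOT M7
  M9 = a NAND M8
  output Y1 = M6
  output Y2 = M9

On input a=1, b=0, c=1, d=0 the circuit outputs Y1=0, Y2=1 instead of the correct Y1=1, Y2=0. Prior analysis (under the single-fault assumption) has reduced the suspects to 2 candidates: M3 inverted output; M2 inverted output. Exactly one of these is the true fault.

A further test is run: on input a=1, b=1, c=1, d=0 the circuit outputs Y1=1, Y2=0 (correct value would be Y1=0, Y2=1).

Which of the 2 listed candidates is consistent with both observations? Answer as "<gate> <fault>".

Evaluate each candidate on input a=1, b=1, c=1, d=0:
  M3 inverted output: M1=1, M2=0, M3=1 [inverted output], M4=0, M5=1, M6=0, M7=1, M8=0, M9=1 → Y1=0, Y2=1 — eliminated
  M2 inverted output: M1=1, M2=1 [inverted output], M3=0, M4=0, M5=1, M6=1, M7=0, M8=1, M9=0 → Y1=1, Y2=0 — matches
Only M2 inverted output reproduces the observed Y1=1, Y2=0.

M2 inverted output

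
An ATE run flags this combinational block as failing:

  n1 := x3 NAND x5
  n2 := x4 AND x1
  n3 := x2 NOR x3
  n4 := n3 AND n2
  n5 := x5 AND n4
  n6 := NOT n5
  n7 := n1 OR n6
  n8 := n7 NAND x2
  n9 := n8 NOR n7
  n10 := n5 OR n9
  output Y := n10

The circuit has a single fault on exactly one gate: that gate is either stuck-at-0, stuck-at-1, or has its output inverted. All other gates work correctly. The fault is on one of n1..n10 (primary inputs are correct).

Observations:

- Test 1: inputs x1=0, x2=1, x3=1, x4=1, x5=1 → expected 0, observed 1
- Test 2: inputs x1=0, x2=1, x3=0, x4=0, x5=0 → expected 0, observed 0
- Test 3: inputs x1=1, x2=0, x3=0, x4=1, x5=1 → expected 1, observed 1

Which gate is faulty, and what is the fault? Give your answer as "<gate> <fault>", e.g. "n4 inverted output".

Fault-free values for test 1 (x1=0, x2=1, x3=1, x4=1, x5=1): n1=0, n2=0, n3=0, n4=0, n5=0, n6=1, n7=1, n8=0, n9=0, n10=0, giving Y=0. Observed 1.
Test 1: faults giving observed 1 are {n4 stuck-at-1, n4 inverted output, n5 stuck-at-1, n5 inverted output, n9 stuck-at-1, n9 inverted output, n10 stuck-at-1, n10 inverted output}.
Test 2 (x1=0, x2=1, x3=0, x4=0, x5=0): fault-free n1=1, n2=0, n3=0, n4=0, n5=0, n6=1, n7=1, n8=0, n9=0, n10=0 → 0; observed 0. Eliminates n5 stuck-at-1, n5 inverted output, n9 stuck-at-1, n9 inverted output, n10 stuck-at-1, n10 inverted output.
Test 3 (x1=1, x2=0, x3=0, x4=1, x5=1): fault-free n1=1, n2=1, n3=1, n4=1, n5=1, n6=0, n7=1, n8=1, n9=0, n10=1 → 1; observed 1. Eliminates n4 inverted output.
Only n4 stuck-at-1 is consistent with every test.

n4 stuck-at-1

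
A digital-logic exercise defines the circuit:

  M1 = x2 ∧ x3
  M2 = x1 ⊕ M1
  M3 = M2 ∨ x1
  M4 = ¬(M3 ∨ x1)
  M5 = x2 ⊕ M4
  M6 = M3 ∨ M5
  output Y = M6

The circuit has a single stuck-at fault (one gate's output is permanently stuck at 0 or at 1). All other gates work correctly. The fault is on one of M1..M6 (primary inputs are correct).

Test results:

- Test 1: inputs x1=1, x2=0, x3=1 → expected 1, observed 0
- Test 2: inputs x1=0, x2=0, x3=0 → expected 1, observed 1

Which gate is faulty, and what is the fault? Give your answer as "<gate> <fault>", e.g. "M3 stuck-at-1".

M3 stuck-at-0

Fault-free values for test 1 (x1=1, x2=0, x3=1): M1=0, M2=1, M3=1, M4=0, M5=0, M6=1, giving Y=1. Observed 0.
Test 1: faults giving observed 0 are {M3 stuck-at-0, M6 stuck-at-0}.
Test 2 (x1=0, x2=0, x3=0): fault-free M1=0, M2=0, M3=0, M4=1, M5=1, M6=1 → 1; observed 1. Eliminates M6 stuck-at-0.
Only M3 stuck-at-0 is consistent with every test.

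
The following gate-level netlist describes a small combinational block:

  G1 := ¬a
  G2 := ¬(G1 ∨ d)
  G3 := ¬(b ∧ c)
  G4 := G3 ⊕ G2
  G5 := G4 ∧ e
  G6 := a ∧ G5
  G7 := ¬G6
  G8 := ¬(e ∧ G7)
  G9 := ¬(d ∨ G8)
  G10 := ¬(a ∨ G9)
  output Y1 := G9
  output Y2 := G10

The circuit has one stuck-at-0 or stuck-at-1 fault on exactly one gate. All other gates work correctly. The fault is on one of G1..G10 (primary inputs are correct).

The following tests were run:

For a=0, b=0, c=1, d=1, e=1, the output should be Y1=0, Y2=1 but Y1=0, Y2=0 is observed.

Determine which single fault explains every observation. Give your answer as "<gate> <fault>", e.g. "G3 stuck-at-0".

G10 stuck-at-0

Fault-free values for test 1 (a=0, b=0, c=1, d=1, e=1): G1=1, G2=0, G3=1, G4=1, G5=1, G6=0, G7=1, G8=0, G9=0, G10=1, giving Y1=0, Y2=1. Observed Y1=0, Y2=0.
Test 1: faults giving observed Y1=0, Y2=0 are {G10 stuck-at-0}.
Only G10 stuck-at-0 is consistent with every test.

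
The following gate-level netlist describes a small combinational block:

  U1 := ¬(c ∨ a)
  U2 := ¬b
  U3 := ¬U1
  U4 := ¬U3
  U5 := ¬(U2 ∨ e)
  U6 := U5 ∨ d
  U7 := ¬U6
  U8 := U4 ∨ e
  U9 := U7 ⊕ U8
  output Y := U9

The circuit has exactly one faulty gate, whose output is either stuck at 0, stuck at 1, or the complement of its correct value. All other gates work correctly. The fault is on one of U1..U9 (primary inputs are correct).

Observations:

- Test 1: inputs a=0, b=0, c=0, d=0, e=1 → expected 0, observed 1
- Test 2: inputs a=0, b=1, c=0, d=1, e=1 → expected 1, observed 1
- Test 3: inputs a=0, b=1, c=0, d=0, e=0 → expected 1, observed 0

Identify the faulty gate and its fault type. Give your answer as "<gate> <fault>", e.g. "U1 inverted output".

U5 inverted output

Fault-free values for test 1 (a=0, b=0, c=0, d=0, e=1): U1=1, U2=1, U3=0, U4=1, U5=0, U6=0, U7=1, U8=1, U9=0, giving Y=0. Observed 1.
Test 1: faults giving observed 1 are {U5 stuck-at-1, U5 inverted output, U6 stuck-at-1, U6 inverted output, U7 stuck-at-0, U7 inverted output, U8 stuck-at-0, U8 inverted output, U9 stuck-at-1, U9 inverted output}.
Test 2 (a=0, b=1, c=0, d=1, e=1): fault-free U1=1, U2=0, U3=0, U4=1, U5=0, U6=1, U7=0, U8=1, U9=1 → 1; observed 1. Eliminates U6 inverted output, U7 inverted output, U8 stuck-at-0, U8 inverted output, U9 inverted output.
Test 3 (a=0, b=1, c=0, d=0, e=0): fault-free U1=1, U2=0, U3=0, U4=1, U5=1, U6=1, U7=0, U8=1, U9=1 → 1; observed 0. Eliminates U5 stuck-at-1, U6 stuck-at-1, U7 stuck-at-0, U9 stuck-at-1.
Only U5 inverted output is consistent with every test.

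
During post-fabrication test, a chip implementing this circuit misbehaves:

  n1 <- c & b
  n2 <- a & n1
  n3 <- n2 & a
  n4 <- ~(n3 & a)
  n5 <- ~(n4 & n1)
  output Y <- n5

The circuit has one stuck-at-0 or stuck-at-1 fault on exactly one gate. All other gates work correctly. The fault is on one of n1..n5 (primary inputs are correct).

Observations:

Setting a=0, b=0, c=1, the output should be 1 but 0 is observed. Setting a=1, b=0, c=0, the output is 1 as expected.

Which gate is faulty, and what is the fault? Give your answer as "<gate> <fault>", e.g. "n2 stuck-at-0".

Fault-free values for test 1 (a=0, b=0, c=1): n1=0, n2=0, n3=0, n4=1, n5=1, giving Y=1. Observed 0.
Test 1: faults giving observed 0 are {n1 stuck-at-1, n5 stuck-at-0}.
Test 2 (a=1, b=0, c=0): fault-free n1=0, n2=0, n3=0, n4=1, n5=1 → 1; observed 1. Eliminates n5 stuck-at-0.
Only n1 stuck-at-1 is consistent with every test.

n1 stuck-at-1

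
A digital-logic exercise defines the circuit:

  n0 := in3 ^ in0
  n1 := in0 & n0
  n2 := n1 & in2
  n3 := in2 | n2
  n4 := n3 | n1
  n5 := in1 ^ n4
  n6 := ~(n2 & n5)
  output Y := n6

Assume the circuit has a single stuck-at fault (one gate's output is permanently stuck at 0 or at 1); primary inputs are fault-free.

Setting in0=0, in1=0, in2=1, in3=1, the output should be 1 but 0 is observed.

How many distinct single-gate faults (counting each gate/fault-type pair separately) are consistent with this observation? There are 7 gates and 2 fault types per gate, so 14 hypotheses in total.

Fault-free: n0=1, n1=0, n2=0, n3=1, n4=1, n5=1, n6=1 → 1. Observed 0.
  n0 stuck-at-0: output 1 ✗
  n0 stuck-at-1: output 1 ✗
  n1 stuck-at-0: output 1 ✗
  n1 stuck-at-1: output 0 ✓
  n2 stuck-at-0: output 1 ✗
  n2 stuck-at-1: output 0 ✓
  n3 stuck-at-0: output 1 ✗
  n3 stuck-at-1: output 1 ✗
  n4 stuck-at-0: output 1 ✗
  n4 stuck-at-1: output 1 ✗
  n5 stuck-at-0: output 1 ✗
  n5 stuck-at-1: output 1 ✗
  n6 stuck-at-0: output 0 ✓
  n6 stuck-at-1: output 1 ✗
Consistent faults: {n1 stuck-at-1, n2 stuck-at-1, n6 stuck-at-0} — 3 in all.

3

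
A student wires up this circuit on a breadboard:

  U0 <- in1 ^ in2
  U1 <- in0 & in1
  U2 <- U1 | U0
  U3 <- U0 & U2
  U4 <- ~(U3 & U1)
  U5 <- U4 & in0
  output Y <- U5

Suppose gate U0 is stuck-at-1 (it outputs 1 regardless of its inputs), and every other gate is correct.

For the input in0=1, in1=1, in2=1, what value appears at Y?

0

Propagate with U0 forced: U0=1 [stuck-at-1], U1=1, U2=1, U3=1, U4=0, U5=0.
So Y = 0. (Without the fault it would be 1.)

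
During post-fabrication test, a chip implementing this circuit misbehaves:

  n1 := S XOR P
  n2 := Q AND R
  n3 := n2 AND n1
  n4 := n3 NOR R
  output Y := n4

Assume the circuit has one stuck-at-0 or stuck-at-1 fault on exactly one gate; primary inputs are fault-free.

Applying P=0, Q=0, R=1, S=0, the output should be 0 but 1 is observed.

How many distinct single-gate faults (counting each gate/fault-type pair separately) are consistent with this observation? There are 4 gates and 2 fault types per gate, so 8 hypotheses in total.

Fault-free: n1=0, n2=0, n3=0, n4=0 → 0. Observed 1.
  n1 stuck-at-0: output 0 ✗
  n1 stuck-at-1: output 0 ✗
  n2 stuck-at-0: output 0 ✗
  n2 stuck-at-1: output 0 ✗
  n3 stuck-at-0: output 0 ✗
  n3 stuck-at-1: output 0 ✗
  n4 stuck-at-0: output 0 ✗
  n4 stuck-at-1: output 1 ✓
Consistent faults: {n4 stuck-at-1} — 1 in all.

1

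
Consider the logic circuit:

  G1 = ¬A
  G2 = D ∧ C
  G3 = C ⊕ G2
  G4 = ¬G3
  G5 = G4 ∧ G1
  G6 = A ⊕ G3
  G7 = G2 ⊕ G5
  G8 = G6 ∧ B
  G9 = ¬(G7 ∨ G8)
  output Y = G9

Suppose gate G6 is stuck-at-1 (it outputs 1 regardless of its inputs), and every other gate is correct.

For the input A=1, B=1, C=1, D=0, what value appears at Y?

Propagate with G6 forced: G1=0, G2=0, G3=1, G4=0, G5=0, G6=1 [stuck-at-1], G7=0, G8=1, G9=0.
So Y = 0. (Without the fault it would be 1.)

0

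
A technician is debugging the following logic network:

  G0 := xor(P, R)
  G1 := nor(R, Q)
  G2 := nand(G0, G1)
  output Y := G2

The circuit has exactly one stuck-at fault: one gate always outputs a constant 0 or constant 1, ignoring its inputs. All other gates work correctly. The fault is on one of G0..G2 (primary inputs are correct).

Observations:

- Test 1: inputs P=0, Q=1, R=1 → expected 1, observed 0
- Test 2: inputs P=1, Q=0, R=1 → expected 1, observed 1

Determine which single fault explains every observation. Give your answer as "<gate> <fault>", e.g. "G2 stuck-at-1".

Fault-free values for test 1 (P=0, Q=1, R=1): G0=1, G1=0, G2=1, giving Y=1. Observed 0.
Test 1: faults giving observed 0 are {G1 stuck-at-1, G2 stuck-at-0}.
Test 2 (P=1, Q=0, R=1): fault-free G0=0, G1=0, G2=1 → 1; observed 1. Eliminates G2 stuck-at-0.
Only G1 stuck-at-1 is consistent with every test.

G1 stuck-at-1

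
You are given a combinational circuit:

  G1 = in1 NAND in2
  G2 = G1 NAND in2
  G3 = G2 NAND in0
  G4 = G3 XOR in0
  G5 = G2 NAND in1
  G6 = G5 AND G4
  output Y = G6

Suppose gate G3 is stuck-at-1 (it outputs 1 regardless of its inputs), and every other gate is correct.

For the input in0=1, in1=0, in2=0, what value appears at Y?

Propagate with G3 forced: G1=1, G2=1, G3=1 [stuck-at-1], G4=0, G5=1, G6=0.
So Y = 0. (Without the fault it would be 1.)

0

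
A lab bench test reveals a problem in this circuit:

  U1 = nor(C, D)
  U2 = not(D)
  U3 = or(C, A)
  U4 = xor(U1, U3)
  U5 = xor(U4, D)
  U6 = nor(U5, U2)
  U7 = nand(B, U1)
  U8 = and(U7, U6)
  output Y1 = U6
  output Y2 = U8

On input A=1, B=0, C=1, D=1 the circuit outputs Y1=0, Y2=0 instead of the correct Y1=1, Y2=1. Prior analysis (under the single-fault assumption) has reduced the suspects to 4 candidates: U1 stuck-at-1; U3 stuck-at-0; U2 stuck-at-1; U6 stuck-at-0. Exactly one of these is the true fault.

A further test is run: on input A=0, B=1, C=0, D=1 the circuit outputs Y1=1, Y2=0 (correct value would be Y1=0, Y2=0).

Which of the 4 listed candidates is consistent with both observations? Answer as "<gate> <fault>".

Evaluate each candidate on input A=0, B=1, C=0, D=1:
  U1 stuck-at-1: U1=1 [stuck-at-1], U2=0, U3=0, U4=1, U5=0, U6=1, U7=0, U8=0 → Y1=1, Y2=0 — matches
  U3 stuck-at-0: U1=0, U2=0, U3=0 [stuck-at-0], U4=0, U5=1, U6=0, U7=1, U8=0 → Y1=0, Y2=0 — eliminated
  U2 stuck-at-1: U1=0, U2=1 [stuck-at-1], U3=0, U4=0, U5=1, U6=0, U7=1, U8=0 → Y1=0, Y2=0 — eliminated
  U6 stuck-at-0: U1=0, U2=0, U3=0, U4=0, U5=1, U6=0 [stuck-at-0], U7=1, U8=0 → Y1=0, Y2=0 — eliminated
Only U1 stuck-at-1 reproduces the observed Y1=1, Y2=0.

U1 stuck-at-1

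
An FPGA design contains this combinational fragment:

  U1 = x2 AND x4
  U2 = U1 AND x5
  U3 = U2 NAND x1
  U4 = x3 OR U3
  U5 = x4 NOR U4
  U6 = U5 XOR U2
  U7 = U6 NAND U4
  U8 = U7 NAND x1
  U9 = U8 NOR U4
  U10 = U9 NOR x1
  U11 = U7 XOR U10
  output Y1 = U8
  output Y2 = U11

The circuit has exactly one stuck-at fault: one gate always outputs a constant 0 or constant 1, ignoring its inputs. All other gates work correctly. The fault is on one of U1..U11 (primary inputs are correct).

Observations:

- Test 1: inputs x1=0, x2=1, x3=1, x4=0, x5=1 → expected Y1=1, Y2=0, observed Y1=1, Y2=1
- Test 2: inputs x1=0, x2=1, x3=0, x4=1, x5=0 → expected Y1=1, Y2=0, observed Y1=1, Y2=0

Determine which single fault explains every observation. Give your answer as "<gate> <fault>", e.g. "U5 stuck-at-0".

U1 stuck-at-1

Fault-free values for test 1 (x1=0, x2=1, x3=1, x4=0, x5=1): U1=0, U2=0, U3=1, U4=1, U5=0, U6=0, U7=1, U8=1, U9=0, U10=1, U11=0, giving Y1=1, Y2=0. Observed Y1=1, Y2=1.
Test 1: faults giving observed Y1=1, Y2=1 are {U1 stuck-at-1, U2 stuck-at-1, U5 stuck-at-1, U6 stuck-at-1, U7 stuck-at-0, U9 stuck-at-1, U10 stuck-at-0, U11 stuck-at-1}.
Test 2 (x1=0, x2=1, x3=0, x4=1, x5=0): fault-free U1=1, U2=0, U3=1, U4=1, U5=0, U6=0, U7=1, U8=1, U9=0, U10=1, U11=0 → Y1=1, Y2=0; observed Y1=1, Y2=0. Eliminates U2 stuck-at-1, U5 stuck-at-1, U6 stuck-at-1, U7 stuck-at-0, U9 stuck-at-1, U10 stuck-at-0, U11 stuck-at-1.
Only U1 stuck-at-1 is consistent with every test.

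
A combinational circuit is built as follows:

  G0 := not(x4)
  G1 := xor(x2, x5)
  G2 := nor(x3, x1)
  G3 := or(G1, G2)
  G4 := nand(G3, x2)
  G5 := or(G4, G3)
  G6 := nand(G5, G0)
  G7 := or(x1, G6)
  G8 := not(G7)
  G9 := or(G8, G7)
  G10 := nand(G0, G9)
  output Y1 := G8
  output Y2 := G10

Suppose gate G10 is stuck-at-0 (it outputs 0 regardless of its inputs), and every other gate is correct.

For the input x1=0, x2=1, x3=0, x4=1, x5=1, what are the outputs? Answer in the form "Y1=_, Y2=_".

Y1=0, Y2=0

Propagate with G10 forced: G0=0, G1=0, G2=1, G3=1, G4=0, G5=1, G6=1, G7=1, G8=0, G9=1, G10=0 [stuck-at-0].
So the outputs are Y1=0, Y2=0. (Without the fault they would be Y1=0, Y2=1.)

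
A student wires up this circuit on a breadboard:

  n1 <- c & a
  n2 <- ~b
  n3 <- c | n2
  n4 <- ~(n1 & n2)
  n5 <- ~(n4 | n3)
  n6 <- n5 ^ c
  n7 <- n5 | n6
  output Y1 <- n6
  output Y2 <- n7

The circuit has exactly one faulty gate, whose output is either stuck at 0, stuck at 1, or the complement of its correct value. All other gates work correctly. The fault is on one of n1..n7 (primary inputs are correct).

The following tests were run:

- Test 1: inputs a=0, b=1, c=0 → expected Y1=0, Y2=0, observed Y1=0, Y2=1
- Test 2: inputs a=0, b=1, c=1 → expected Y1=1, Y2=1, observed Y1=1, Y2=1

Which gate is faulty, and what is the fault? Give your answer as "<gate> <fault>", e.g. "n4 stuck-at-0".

Fault-free values for test 1 (a=0, b=1, c=0): n1=0, n2=0, n3=0, n4=1, n5=0, n6=0, n7=0, giving Y1=0, Y2=0. Observed Y1=0, Y2=1.
Test 1: faults giving observed Y1=0, Y2=1 are {n7 stuck-at-1, n7 inverted output}.
Test 2 (a=0, b=1, c=1): fault-free n1=0, n2=0, n3=1, n4=1, n5=0, n6=1, n7=1 → Y1=1, Y2=1; observed Y1=1, Y2=1. Eliminates n7 inverted output.
Only n7 stuck-at-1 is consistent with every test.

n7 stuck-at-1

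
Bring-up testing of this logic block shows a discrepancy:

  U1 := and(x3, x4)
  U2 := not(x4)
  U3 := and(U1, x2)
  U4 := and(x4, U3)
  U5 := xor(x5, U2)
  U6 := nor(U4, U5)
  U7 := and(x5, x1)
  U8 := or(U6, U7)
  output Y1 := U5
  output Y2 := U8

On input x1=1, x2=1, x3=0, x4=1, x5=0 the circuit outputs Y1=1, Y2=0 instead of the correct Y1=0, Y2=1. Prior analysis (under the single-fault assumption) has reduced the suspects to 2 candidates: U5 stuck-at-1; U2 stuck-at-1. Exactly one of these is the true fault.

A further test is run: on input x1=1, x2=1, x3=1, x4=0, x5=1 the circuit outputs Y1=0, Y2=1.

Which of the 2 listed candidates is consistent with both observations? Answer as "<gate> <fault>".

U2 stuck-at-1

Evaluate each candidate on input x1=1, x2=1, x3=1, x4=0, x5=1:
  U5 stuck-at-1: U1=0, U2=1, U3=0, U4=0, U5=1 [stuck-at-1], U6=0, U7=1, U8=1 → Y1=1, Y2=1 — eliminated
  U2 stuck-at-1: U1=0, U2=1 [stuck-at-1], U3=0, U4=0, U5=0, U6=1, U7=1, U8=1 → Y1=0, Y2=1 — matches
Only U2 stuck-at-1 reproduces the observed Y1=0, Y2=1.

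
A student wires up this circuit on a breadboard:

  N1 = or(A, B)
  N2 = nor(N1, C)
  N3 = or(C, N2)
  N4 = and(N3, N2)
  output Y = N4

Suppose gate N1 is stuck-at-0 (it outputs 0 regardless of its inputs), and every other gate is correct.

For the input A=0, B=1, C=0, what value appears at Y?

Propagate with N1 forced: N1=0 [stuck-at-0], N2=1, N3=1, N4=1.
So Y = 1. (Without the fault it would be 0.)

1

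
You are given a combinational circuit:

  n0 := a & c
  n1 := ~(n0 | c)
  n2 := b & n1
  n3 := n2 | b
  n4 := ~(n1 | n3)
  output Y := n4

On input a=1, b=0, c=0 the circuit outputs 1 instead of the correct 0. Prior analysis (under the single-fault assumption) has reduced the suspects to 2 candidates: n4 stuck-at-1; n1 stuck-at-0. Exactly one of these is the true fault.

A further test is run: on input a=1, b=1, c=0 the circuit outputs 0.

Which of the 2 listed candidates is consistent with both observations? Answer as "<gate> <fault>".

n1 stuck-at-0

Evaluate each candidate on input a=1, b=1, c=0:
  n4 stuck-at-1: n0=0, n1=1, n2=1, n3=1, n4=1 [stuck-at-1] → 1 — eliminated
  n1 stuck-at-0: n0=0, n1=0 [stuck-at-0], n2=0, n3=1, n4=0 → 0 — matches
Only n1 stuck-at-0 reproduces the observed 0.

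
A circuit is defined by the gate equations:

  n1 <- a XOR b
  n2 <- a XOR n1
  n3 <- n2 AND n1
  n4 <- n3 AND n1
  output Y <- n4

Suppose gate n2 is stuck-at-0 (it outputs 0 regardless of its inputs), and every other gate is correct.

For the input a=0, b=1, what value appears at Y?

0

Propagate with n2 forced: n1=1, n2=0 [stuck-at-0], n3=0, n4=0.
So Y = 0. (Without the fault it would be 1.)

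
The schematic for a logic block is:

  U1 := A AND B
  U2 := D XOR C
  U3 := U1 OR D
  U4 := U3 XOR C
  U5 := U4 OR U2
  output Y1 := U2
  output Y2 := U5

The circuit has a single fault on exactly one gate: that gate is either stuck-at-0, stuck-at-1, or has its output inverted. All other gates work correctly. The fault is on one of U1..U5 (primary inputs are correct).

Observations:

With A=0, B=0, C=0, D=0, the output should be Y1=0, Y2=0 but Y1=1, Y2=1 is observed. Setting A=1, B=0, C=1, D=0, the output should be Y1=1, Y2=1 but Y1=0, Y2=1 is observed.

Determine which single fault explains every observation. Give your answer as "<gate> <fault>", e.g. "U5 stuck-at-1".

Fault-free values for test 1 (A=0, B=0, C=0, D=0): U1=0, U2=0, U3=0, U4=0, U5=0, giving Y1=0, Y2=0. Observed Y1=1, Y2=1.
Test 1: faults giving observed Y1=1, Y2=1 are {U2 stuck-at-1, U2 inverted output}.
Test 2 (A=1, B=0, C=1, D=0): fault-free U1=0, U2=1, U3=0, U4=1, U5=1 → Y1=1, Y2=1; observed Y1=0, Y2=1. Eliminates U2 stuck-at-1.
Only U2 inverted output is consistent with every test.

U2 inverted output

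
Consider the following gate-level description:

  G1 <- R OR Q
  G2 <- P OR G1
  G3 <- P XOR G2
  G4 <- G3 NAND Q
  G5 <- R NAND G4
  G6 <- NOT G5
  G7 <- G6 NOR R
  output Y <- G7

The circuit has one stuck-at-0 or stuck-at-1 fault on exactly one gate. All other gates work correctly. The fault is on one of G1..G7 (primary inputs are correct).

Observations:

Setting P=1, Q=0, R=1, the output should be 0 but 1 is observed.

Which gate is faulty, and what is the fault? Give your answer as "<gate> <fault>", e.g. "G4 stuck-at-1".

G7 stuck-at-1

Fault-free values for test 1 (P=1, Q=0, R=1): G1=1, G2=1, G3=0, G4=1, G5=0, G6=1, G7=0, giving Y=0. Observed 1.
Test 1: faults giving observed 1 are {G7 stuck-at-1}.
Only G7 stuck-at-1 is consistent with every test.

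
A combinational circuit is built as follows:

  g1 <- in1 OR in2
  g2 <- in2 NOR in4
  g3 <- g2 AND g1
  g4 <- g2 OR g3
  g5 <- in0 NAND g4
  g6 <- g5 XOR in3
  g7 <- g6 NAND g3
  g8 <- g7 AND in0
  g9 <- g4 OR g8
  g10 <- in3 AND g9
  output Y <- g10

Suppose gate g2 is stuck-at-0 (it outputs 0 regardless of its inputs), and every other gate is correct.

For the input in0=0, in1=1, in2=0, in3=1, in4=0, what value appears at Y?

Propagate with g2 forced: g1=1, g2=0 [stuck-at-0], g3=0, g4=0, g5=1, g6=0, g7=1, g8=0, g9=0, g10=0.
So Y = 0. (Without the fault it would be 1.)

0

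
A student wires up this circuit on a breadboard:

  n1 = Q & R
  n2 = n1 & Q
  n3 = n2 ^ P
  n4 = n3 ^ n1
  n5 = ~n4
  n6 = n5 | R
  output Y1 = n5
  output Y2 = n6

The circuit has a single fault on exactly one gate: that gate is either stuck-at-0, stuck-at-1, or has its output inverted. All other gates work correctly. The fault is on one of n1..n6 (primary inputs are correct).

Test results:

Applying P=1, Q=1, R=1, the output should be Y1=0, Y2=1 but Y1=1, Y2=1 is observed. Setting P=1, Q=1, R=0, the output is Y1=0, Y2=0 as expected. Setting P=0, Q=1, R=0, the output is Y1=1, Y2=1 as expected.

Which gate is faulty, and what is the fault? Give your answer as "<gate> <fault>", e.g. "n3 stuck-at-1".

n2 stuck-at-0

Fault-free values for test 1 (P=1, Q=1, R=1): n1=1, n2=1, n3=0, n4=1, n5=0, n6=1, giving Y1=0, Y2=1. Observed Y1=1, Y2=1.
Test 1: faults giving observed Y1=1, Y2=1 are {n2 stuck-at-0, n2 inverted output, n3 stuck-at-1, n3 inverted output, n4 stuck-at-0, n4 inverted output, n5 stuck-at-1, n5 inverted output}.
Test 2 (P=1, Q=1, R=0): fault-free n1=0, n2=0, n3=1, n4=1, n5=0, n6=0 → Y1=0, Y2=0; observed Y1=0, Y2=0. Eliminates n2 inverted output, n3 inverted output, n4 stuck-at-0, n4 inverted output, n5 stuck-at-1, n5 inverted output.
Test 3 (P=0, Q=1, R=0): fault-free n1=0, n2=0, n3=0, n4=0, n5=1, n6=1 → Y1=1, Y2=1; observed Y1=1, Y2=1. Eliminates n3 stuck-at-1.
Only n2 stuck-at-0 is consistent with every test.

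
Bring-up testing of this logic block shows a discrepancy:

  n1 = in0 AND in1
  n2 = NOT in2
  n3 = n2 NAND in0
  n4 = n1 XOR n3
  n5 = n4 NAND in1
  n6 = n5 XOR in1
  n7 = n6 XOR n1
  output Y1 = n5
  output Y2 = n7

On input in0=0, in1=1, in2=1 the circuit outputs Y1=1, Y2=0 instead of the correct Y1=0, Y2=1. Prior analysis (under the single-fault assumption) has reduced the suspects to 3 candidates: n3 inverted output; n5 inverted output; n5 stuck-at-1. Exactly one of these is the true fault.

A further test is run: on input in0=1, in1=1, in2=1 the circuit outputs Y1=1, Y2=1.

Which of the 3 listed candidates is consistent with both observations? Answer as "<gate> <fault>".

Evaluate each candidate on input in0=1, in1=1, in2=1:
  n3 inverted output: n1=1, n2=0, n3=0 [inverted output], n4=1, n5=0, n6=1, n7=0 → Y1=0, Y2=0 — eliminated
  n5 inverted output: n1=1, n2=0, n3=1, n4=0, n5=0 [inverted output], n6=1, n7=0 → Y1=0, Y2=0 — eliminated
  n5 stuck-at-1: n1=1, n2=0, n3=1, n4=0, n5=1 [stuck-at-1], n6=0, n7=1 → Y1=1, Y2=1 — matches
Only n5 stuck-at-1 reproduces the observed Y1=1, Y2=1.

n5 stuck-at-1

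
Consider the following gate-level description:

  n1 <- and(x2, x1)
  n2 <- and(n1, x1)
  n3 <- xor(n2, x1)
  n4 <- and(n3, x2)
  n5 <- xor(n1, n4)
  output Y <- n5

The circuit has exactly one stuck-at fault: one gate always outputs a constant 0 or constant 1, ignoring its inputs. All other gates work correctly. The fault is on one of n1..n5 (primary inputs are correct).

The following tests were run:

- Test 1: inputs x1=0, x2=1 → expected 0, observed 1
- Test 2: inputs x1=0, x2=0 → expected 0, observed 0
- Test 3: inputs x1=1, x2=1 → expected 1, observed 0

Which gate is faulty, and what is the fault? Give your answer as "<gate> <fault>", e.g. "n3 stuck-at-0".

n3 stuck-at-1

Fault-free values for test 1 (x1=0, x2=1): n1=0, n2=0, n3=0, n4=0, n5=0, giving Y=0. Observed 1.
Test 1: faults giving observed 1 are {n1 stuck-at-1, n2 stuck-at-1, n3 stuck-at-1, n4 stuck-at-1, n5 stuck-at-1}.
Test 2 (x1=0, x2=0): fault-free n1=0, n2=0, n3=0, n4=0, n5=0 → 0; observed 0. Eliminates n1 stuck-at-1, n4 stuck-at-1, n5 stuck-at-1.
Test 3 (x1=1, x2=1): fault-free n1=1, n2=1, n3=0, n4=0, n5=1 → 1; observed 0. Eliminates n2 stuck-at-1.
Only n3 stuck-at-1 is consistent with every test.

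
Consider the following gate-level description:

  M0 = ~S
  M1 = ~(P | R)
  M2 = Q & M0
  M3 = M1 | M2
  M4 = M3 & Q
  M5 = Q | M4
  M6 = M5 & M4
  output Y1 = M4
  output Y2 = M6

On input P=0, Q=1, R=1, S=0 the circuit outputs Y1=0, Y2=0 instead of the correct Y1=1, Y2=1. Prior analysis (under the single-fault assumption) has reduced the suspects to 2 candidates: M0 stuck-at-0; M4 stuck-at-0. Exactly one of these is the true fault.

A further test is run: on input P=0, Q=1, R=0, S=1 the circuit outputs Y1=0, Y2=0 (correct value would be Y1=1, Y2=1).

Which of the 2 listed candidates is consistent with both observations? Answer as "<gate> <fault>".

Evaluate each candidate on input P=0, Q=1, R=0, S=1:
  M0 stuck-at-0: M0=0 [stuck-at-0], M1=1, M2=0, M3=1, M4=1, M5=1, M6=1 → Y1=1, Y2=1 — eliminated
  M4 stuck-at-0: M0=0, M1=1, M2=0, M3=1, M4=0 [stuck-at-0], M5=1, M6=0 → Y1=0, Y2=0 — matches
Only M4 stuck-at-0 reproduces the observed Y1=0, Y2=0.

M4 stuck-at-0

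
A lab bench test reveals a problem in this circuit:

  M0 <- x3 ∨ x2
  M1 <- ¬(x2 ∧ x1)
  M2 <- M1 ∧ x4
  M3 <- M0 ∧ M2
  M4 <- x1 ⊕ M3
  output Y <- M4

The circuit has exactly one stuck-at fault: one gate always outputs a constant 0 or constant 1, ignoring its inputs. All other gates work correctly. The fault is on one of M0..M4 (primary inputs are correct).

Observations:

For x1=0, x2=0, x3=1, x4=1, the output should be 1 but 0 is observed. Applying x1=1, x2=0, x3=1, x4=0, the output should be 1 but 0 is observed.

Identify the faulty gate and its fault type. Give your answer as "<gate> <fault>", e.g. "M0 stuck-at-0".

M4 stuck-at-0

Fault-free values for test 1 (x1=0, x2=0, x3=1, x4=1): M0=1, M1=1, M2=1, M3=1, M4=1, giving Y=1. Observed 0.
Test 1: faults giving observed 0 are {M0 stuck-at-0, M1 stuck-at-0, M2 stuck-at-0, M3 stuck-at-0, M4 stuck-at-0}.
Test 2 (x1=1, x2=0, x3=1, x4=0): fault-free M0=1, M1=1, M2=0, M3=0, M4=1 → 1; observed 0. Eliminates M0 stuck-at-0, M1 stuck-at-0, M2 stuck-at-0, M3 stuck-at-0.
Only M4 stuck-at-0 is consistent with every test.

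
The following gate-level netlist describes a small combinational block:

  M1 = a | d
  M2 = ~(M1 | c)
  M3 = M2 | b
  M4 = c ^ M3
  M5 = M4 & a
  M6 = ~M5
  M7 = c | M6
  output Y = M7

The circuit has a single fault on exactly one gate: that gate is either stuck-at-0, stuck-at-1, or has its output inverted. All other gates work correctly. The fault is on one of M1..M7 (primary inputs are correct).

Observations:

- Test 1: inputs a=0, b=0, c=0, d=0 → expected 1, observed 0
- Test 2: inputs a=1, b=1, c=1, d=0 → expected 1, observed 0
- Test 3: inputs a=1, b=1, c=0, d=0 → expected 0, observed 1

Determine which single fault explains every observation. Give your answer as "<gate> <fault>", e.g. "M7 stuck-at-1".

M7 inverted output

Fault-free values for test 1 (a=0, b=0, c=0, d=0): M1=0, M2=1, M3=1, M4=1, M5=0, M6=1, M7=1, giving Y=1. Observed 0.
Test 1: faults giving observed 0 are {M5 stuck-at-1, M5 inverted output, M6 stuck-at-0, M6 inverted output, M7 stuck-at-0, M7 inverted output}.
Test 2 (a=1, b=1, c=1, d=0): fault-free M1=1, M2=0, M3=1, M4=0, M5=0, M6=1, M7=1 → 1; observed 0. Eliminates M5 stuck-at-1, M5 inverted output, M6 stuck-at-0, M6 inverted output.
Test 3 (a=1, b=1, c=0, d=0): fault-free M1=1, M2=0, M3=1, M4=1, M5=1, M6=0, M7=0 → 0; observed 1. Eliminates M7 stuck-at-0.
Only M7 inverted output is consistent with every test.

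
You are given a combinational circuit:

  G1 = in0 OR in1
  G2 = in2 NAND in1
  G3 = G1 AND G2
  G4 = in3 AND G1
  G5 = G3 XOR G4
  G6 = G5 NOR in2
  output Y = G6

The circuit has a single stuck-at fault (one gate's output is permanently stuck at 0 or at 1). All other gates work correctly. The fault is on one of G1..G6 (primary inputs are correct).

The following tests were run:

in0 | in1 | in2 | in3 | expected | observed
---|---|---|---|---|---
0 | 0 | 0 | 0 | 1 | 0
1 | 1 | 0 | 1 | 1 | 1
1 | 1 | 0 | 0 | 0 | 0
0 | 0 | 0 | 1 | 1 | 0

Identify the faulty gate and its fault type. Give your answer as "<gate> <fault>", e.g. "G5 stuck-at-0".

G3 stuck-at-1

Fault-free values for test 1 (in0=0, in1=0, in2=0, in3=0): G1=0, G2=1, G3=0, G4=0, G5=0, G6=1, giving Y=1. Observed 0.
Test 1: faults giving observed 0 are {G1 stuck-at-1, G3 stuck-at-1, G4 stuck-at-1, G5 stuck-at-1, G6 stuck-at-0}.
Test 2 (in0=1, in1=1, in2=0, in3=1): fault-free G1=1, G2=1, G3=1, G4=1, G5=0, G6=1 → 1; observed 1. Eliminates G5 stuck-at-1, G6 stuck-at-0.
Test 3 (in0=1, in1=1, in2=0, in3=0): fault-free G1=1, G2=1, G3=1, G4=0, G5=1, G6=0 → 0; observed 0. Eliminates G4 stuck-at-1.
Test 4 (in0=0, in1=0, in2=0, in3=1): fault-free G1=0, G2=1, G3=0, G4=0, G5=0, G6=1 → 1; observed 0. Eliminates G1 stuck-at-1.
Only G3 stuck-at-1 is consistent with every test.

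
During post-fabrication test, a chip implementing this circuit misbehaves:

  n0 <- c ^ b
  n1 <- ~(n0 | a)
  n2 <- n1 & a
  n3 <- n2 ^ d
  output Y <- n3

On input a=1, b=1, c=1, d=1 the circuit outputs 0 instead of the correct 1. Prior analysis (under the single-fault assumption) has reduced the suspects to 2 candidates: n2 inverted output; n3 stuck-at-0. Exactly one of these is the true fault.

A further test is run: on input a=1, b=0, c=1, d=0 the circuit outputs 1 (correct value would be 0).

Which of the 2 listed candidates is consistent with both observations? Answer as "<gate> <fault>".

Evaluate each candidate on input a=1, b=0, c=1, d=0:
  n2 inverted output: n0=1, n1=0, n2=1 [inverted output], n3=1 → 1 — matches
  n3 stuck-at-0: n0=1, n1=0, n2=0, n3=0 [stuck-at-0] → 0 — eliminated
Only n2 inverted output reproduces the observed 1.

n2 inverted output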